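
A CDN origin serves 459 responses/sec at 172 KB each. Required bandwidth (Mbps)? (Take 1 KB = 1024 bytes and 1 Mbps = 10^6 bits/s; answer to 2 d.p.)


Formula: Mbps = payload_bytes * RPS * 8 / 1e6
Payload per request = 172 KB = 172 * 1024 = 176128 bytes
Total bytes/sec = 176128 * 459 = 80842752
Total bits/sec = 80842752 * 8 = 646742016
Mbps = 646742016 / 1e6 = 646.74

646.74 Mbps


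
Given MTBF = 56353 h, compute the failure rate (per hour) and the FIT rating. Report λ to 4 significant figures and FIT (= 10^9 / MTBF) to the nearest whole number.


Formula: λ = 1 / MTBF; FIT = λ × 1e9 = 1e9 / MTBF
λ = 1 / 56353 ≈ 1.775e-05 failures/hour
FIT = 1e9 / 56353 ≈ 17745 failures per 1e9 hours (nearest whole number)

λ = 1.775e-05 /h, FIT = 17745


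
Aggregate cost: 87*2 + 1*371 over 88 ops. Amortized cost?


Formula: Amortized cost = Total cost / Operations
Total cost = (87 * 2) + (1 * 371)
Total cost = 174 + 371 = 545
Amortized = 545 / 88 = 6.1932

6.1932


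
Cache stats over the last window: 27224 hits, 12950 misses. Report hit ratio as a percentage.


Formula: hit rate = hits / (hits + misses) * 100
hit rate = 27224 / (27224 + 12950) * 100
hit rate = 27224 / 40174 * 100
hit rate = 67.77%

67.77%


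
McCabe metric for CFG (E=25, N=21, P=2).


Formula: V(G) = E - N + 2P
V(G) = 25 - 21 + 2*2
V(G) = 4 + 4
V(G) = 8

8


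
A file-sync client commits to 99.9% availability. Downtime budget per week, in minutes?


Formula: allowed downtime = period * (100 - SLA) / 100
Period (week) = 10080 minutes
Unavailability fraction = (100 - 99.9) / 100
Allowed downtime = 10080 * (100 - 99.9) / 100
Allowed downtime = 10.08 minutes

10.08 minutes


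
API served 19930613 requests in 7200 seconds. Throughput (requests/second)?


Formula: throughput = requests / seconds
throughput = 19930613 / 7200
throughput = 2768.14 requests/second

2768.14 requests/second


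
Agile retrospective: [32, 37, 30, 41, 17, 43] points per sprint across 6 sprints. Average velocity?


Formula: Avg velocity = Total points / Number of sprints
Points: [32, 37, 30, 41, 17, 43]
Sum = 32 + 37 + 30 + 41 + 17 + 43 = 200
Avg velocity = 200 / 6 = 33.33 points/sprint

33.33 points/sprint


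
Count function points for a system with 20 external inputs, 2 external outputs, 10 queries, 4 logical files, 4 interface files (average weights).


UFP = EI*4 + EO*5 + EQ*4 + ILF*10 + EIF*7
UFP = 20*4 + 2*5 + 10*4 + 4*10 + 4*7
UFP = 80 + 10 + 40 + 40 + 28
UFP = 198

198


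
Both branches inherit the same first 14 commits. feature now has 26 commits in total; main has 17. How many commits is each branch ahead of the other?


Common ancestor: commit #14
feature commits after divergence: 26 - 14 = 12
main commits after divergence: 17 - 14 = 3
feature is 12 commits ahead of main
main is 3 commits ahead of feature

feature ahead: 12, main ahead: 3


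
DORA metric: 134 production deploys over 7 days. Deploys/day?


Formula: deployments per day = releases / days
= 134 / 7
= 19.143 deploys/day
(equivalently, 134.0 deploys/week)

19.143 deploys/day


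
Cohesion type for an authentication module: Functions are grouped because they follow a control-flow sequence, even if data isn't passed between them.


Reasoning: Grouped by order of execution within a routine, not by data flow
Type: Procedural cohesion

Procedural cohesion


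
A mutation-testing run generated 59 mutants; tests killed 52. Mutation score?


Mutation score = killed / total * 100
Mutation score = 52 / 59 * 100
Mutation score = 88.14%

88.14%


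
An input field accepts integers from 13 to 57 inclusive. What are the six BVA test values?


Range: [13, 57]
Boundaries: just below min, min, min+1, max-1, max, just above max
Values: [12, 13, 14, 56, 57, 58]

[12, 13, 14, 56, 57, 58]


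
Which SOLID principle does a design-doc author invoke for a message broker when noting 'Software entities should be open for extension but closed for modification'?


This describes the Open/Closed Principle (OCP)

Open/Closed Principle (OCP)


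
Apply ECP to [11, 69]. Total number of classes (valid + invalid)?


Valid range: [11, 69]
Class 1: x < 11 — invalid
Class 2: 11 ≤ x ≤ 69 — valid
Class 3: x > 69 — invalid
Total equivalence classes: 3

3 equivalence classes


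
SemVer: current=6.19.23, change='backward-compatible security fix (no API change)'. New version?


Current: 6.19.23
Change category: 'backward-compatible security fix (no API change)' → patch bump
SemVer rule: patch bump → increment PATCH (MAJOR and MINOR unchanged)
New: 6.19.24

6.19.24


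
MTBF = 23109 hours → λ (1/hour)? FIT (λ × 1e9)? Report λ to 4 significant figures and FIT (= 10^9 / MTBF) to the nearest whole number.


Formula: λ = 1 / MTBF; FIT = λ × 1e9 = 1e9 / MTBF
λ = 1 / 23109 ≈ 4.327e-05 failures/hour
FIT = 1e9 / 23109 ≈ 43273 failures per 1e9 hours (nearest whole number)

λ = 4.327e-05 /h, FIT = 43273


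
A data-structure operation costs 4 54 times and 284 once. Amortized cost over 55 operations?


Formula: Amortized cost = Total cost / Operations
Total cost = (54 * 4) + (1 * 284)
Total cost = 216 + 284 = 500
Amortized = 500 / 55 = 9.0909

9.0909


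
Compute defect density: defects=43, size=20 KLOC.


Defect density = defects / KLOC
Defect density = 43 / 20
Defect density = 2.15 defects/KLOC

2.15 defects/KLOC


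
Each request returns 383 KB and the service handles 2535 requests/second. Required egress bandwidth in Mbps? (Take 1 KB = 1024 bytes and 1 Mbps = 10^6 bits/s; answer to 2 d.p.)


Formula: Mbps = payload_bytes * RPS * 8 / 1e6
Payload per request = 383 KB = 383 * 1024 = 392192 bytes
Total bytes/sec = 392192 * 2535 = 994206720
Total bits/sec = 994206720 * 8 = 7953653760
Mbps = 7953653760 / 1e6 = 7953.65

7953.65 Mbps


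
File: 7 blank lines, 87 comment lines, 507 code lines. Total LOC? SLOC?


Total LOC = blank + comment + code
Total LOC = 7 + 87 + 507 = 601
SLOC (source only) = code = 507

Total LOC: 601, SLOC: 507


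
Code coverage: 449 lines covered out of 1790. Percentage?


Coverage = covered / total * 100
Coverage = 449 / 1790 * 100
Coverage = 25.08%

25.08%


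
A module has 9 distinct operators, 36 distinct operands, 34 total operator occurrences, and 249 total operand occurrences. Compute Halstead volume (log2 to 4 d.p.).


Formula: V = N * log2(η), where N = N1 + N2 and η = η1 + η2
η = 9 + 36 = 45
N = 34 + 249 = 283
log2(45) ≈ 5.4919
V = 283 * 5.4919 = 1554.21

1554.21


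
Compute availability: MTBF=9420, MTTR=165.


Availability = MTBF / (MTBF + MTTR)
Availability = 9420 / (9420 + 165)
Availability = 9420 / 9585
Availability = 98.2786%

98.2786%


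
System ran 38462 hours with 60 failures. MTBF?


Formula: MTBF = Total operating time / Number of failures
MTBF = 38462 / 60
MTBF = 641.03 hours

641.03 hours


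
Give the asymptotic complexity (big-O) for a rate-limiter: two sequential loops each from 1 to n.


Reasoning: sequential dominates: O(n) + O(n) = O(n)
Complexity: O(n)

O(n)


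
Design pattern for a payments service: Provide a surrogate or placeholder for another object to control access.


This matches the Proxy pattern

Proxy


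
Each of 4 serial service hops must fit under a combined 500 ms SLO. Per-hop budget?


Formula: per_stage = total_budget / stages
per_stage = 500 / 4
per_stage = 125.0 ms

125.0 ms


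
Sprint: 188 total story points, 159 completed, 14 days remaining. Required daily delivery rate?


Formula: Required rate = Remaining points / Days left
Remaining = 188 - 159 = 29 points
Required rate = 29 / 14 = 2.07 points/day

2.07 points/day


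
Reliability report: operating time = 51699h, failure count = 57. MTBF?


Formula: MTBF = Total operating time / Number of failures
MTBF = 51699 / 57
MTBF = 907.0 hours

907.0 hours


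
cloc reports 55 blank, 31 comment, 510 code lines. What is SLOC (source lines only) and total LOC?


Total LOC = blank + comment + code
Total LOC = 55 + 31 + 510 = 596
SLOC (source only) = code = 510

Total LOC: 596, SLOC: 510


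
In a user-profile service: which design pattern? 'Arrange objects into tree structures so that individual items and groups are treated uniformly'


This matches the Composite pattern

Composite


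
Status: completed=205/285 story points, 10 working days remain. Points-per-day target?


Formula: Required rate = Remaining points / Days left
Remaining = 285 - 205 = 80 points
Required rate = 80 / 10 = 8.0 points/day

8.0 points/day


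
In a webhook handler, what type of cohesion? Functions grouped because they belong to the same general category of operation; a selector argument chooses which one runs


Reasoning: Grouped by category of activity, not by data or sequence
Type: Logical cohesion

Logical cohesion


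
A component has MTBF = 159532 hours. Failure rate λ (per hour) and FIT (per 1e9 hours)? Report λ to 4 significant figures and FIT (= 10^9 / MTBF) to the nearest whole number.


Formula: λ = 1 / MTBF; FIT = λ × 1e9 = 1e9 / MTBF
λ = 1 / 159532 ≈ 6.268e-06 failures/hour
FIT = 1e9 / 159532 ≈ 6268 failures per 1e9 hours (nearest whole number)

λ = 6.268e-06 /h, FIT = 6268


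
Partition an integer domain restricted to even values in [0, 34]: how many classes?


Constraint: even integers in [0, 34]
Class 1: x < 0 — out-of-range invalid
Class 2: x in [0,34] but odd — wrong type invalid
Class 3: x in [0,34] and even — valid
Class 4: x > 34 — out-of-range invalid
Total equivalence classes: 4

4 equivalence classes


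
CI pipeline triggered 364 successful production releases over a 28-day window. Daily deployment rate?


Formula: deployments per day = releases / days
= 364 / 28
= 13.0 deploys/day
(equivalently, 91.0 deploys/week)

13.0 deploys/day


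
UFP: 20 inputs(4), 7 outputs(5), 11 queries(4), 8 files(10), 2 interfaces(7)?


UFP = EI*4 + EO*5 + EQ*4 + ILF*10 + EIF*7
UFP = 20*4 + 7*5 + 11*4 + 8*10 + 2*7
UFP = 80 + 35 + 44 + 80 + 14
UFP = 253

253


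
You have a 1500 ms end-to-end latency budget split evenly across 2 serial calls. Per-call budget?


Formula: per_stage = total_budget / stages
per_stage = 1500 / 2
per_stage = 750.0 ms

750.0 ms


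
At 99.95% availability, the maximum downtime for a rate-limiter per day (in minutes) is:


Formula: allowed downtime = period * (100 - SLA) / 100
Period (day) = 1440 minutes
Unavailability fraction = (100 - 99.95) / 100
Allowed downtime = 1440 * (100 - 99.95) / 100
Allowed downtime = 0.72 minutes

0.72 minutes


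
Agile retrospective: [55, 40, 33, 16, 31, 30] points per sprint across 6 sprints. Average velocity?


Formula: Avg velocity = Total points / Number of sprints
Points: [55, 40, 33, 16, 31, 30]
Sum = 55 + 40 + 33 + 16 + 31 + 30 = 205
Avg velocity = 205 / 6 = 34.17 points/sprint

34.17 points/sprint


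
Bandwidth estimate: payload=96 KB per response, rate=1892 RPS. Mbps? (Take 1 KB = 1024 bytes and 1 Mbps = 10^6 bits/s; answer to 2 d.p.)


Formula: Mbps = payload_bytes * RPS * 8 / 1e6
Payload per request = 96 KB = 96 * 1024 = 98304 bytes
Total bytes/sec = 98304 * 1892 = 185991168
Total bits/sec = 185991168 * 8 = 1487929344
Mbps = 1487929344 / 1e6 = 1487.93

1487.93 Mbps


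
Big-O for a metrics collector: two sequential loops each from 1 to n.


Reasoning: sequential dominates: O(n) + O(n) = O(n)
Complexity: O(n)

O(n)


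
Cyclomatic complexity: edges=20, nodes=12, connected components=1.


Formula: V(G) = E - N + 2P
V(G) = 20 - 12 + 2*1
V(G) = 8 + 2
V(G) = 10

10


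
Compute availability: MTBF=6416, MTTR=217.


Availability = MTBF / (MTBF + MTTR)
Availability = 6416 / (6416 + 217)
Availability = 6416 / 6633
Availability = 96.7285%

96.7285%


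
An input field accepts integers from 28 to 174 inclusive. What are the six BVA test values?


Range: [28, 174]
Boundaries: just below min, min, min+1, max-1, max, just above max
Values: [27, 28, 29, 173, 174, 175]

[27, 28, 29, 173, 174, 175]


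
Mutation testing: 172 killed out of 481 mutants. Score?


Mutation score = killed / total * 100
Mutation score = 172 / 481 * 100
Mutation score = 35.76%

35.76%


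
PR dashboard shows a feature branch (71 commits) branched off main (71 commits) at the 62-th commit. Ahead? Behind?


Common ancestor: commit #62
feature commits after divergence: 71 - 62 = 9
main commits after divergence: 71 - 62 = 9
feature is 9 commits ahead of main
main is 9 commits ahead of feature

feature ahead: 9, main ahead: 9


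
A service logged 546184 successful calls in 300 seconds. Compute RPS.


Formula: throughput = requests / seconds
throughput = 546184 / 300
throughput = 1820.61 requests/second

1820.61 requests/second


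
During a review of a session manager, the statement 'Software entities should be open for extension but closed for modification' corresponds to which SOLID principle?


This describes the Open/Closed Principle (OCP)

Open/Closed Principle (OCP)


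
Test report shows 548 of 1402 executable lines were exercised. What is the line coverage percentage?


Coverage = covered / total * 100
Coverage = 548 / 1402 * 100
Coverage = 39.09%

39.09%


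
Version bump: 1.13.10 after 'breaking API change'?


Current: 1.13.10
Change category: 'breaking API change' → major bump
SemVer rule: major bump → increment MAJOR, reset MINOR and PATCH to 0
New: 2.0.0

2.0.0


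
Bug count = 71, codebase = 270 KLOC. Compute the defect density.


Defect density = defects / KLOC
Defect density = 71 / 270
Defect density = 0.263 defects/KLOC

0.263 defects/KLOC


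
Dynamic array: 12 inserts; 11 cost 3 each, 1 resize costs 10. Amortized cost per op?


Formula: Amortized cost = Total cost / Operations
Total cost = (11 * 3) + (1 * 10)
Total cost = 33 + 10 = 43
Amortized = 43 / 12 = 3.5833

3.5833


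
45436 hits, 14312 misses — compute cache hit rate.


Formula: hit rate = hits / (hits + misses) * 100
hit rate = 45436 / (45436 + 14312) * 100
hit rate = 45436 / 59748 * 100
hit rate = 76.05%

76.05%


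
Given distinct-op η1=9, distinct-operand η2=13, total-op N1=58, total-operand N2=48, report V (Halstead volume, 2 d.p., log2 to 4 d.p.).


Formula: V = N * log2(η), where N = N1 + N2 and η = η1 + η2
η = 9 + 13 = 22
N = 58 + 48 = 106
log2(22) ≈ 4.4594
V = 106 * 4.4594 = 472.70

472.70


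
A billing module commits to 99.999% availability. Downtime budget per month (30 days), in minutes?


Formula: allowed downtime = period * (100 - SLA) / 100
Period (month (30 days)) = 43200 minutes
Unavailability fraction = (100 - 99.999) / 100
Allowed downtime = 43200 * (100 - 99.999) / 100
Allowed downtime = 0.432 minutes

0.432 minutes


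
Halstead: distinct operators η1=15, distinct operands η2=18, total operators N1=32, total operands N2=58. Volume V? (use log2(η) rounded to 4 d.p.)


Formula: V = N * log2(η), where N = N1 + N2 and η = η1 + η2
η = 15 + 18 = 33
N = 32 + 58 = 90
log2(33) ≈ 5.0444
V = 90 * 5.0444 = 454.00

454.00


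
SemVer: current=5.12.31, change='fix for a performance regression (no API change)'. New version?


Current: 5.12.31
Change category: 'fix for a performance regression (no API change)' → patch bump
SemVer rule: patch bump → increment PATCH (MAJOR and MINOR unchanged)
New: 5.12.32

5.12.32


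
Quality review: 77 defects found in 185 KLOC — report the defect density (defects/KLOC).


Defect density = defects / KLOC
Defect density = 77 / 185
Defect density = 0.416 defects/KLOC

0.416 defects/KLOC


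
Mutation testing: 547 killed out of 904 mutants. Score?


Mutation score = killed / total * 100
Mutation score = 547 / 904 * 100
Mutation score = 60.51%

60.51%


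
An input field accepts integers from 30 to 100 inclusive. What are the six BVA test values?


Range: [30, 100]
Boundaries: just below min, min, min+1, max-1, max, just above max
Values: [29, 30, 31, 99, 100, 101]

[29, 30, 31, 99, 100, 101]


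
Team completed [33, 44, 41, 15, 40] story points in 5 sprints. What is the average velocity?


Formula: Avg velocity = Total points / Number of sprints
Points: [33, 44, 41, 15, 40]
Sum = 33 + 44 + 41 + 15 + 40 = 173
Avg velocity = 173 / 5 = 34.6 points/sprint

34.6 points/sprint


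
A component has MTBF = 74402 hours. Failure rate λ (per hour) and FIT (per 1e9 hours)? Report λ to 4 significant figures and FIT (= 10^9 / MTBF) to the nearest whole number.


Formula: λ = 1 / MTBF; FIT = λ × 1e9 = 1e9 / MTBF
λ = 1 / 74402 ≈ 1.344e-05 failures/hour
FIT = 1e9 / 74402 ≈ 13440 failures per 1e9 hours (nearest whole number)

λ = 1.344e-05 /h, FIT = 13440


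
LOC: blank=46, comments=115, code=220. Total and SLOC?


Total LOC = blank + comment + code
Total LOC = 46 + 115 + 220 = 381
SLOC (source only) = code = 220

Total LOC: 381, SLOC: 220


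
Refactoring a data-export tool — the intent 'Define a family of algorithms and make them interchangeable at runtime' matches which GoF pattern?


This matches the Strategy pattern

Strategy


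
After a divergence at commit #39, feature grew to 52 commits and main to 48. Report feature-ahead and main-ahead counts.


Common ancestor: commit #39
feature commits after divergence: 52 - 39 = 13
main commits after divergence: 48 - 39 = 9
feature is 13 commits ahead of main
main is 9 commits ahead of feature

feature ahead: 13, main ahead: 9


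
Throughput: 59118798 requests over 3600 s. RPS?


Formula: throughput = requests / seconds
throughput = 59118798 / 3600
throughput = 16421.89 requests/second

16421.89 requests/second


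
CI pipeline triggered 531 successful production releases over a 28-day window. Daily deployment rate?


Formula: deployments per day = releases / days
= 531 / 28
= 18.964 deploys/day
(equivalently, 132.75 deploys/week)

18.964 deploys/day


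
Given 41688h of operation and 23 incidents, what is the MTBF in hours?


Formula: MTBF = Total operating time / Number of failures
MTBF = 41688 / 23
MTBF = 1812.52 hours

1812.52 hours


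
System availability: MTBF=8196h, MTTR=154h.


Availability = MTBF / (MTBF + MTTR)
Availability = 8196 / (8196 + 154)
Availability = 8196 / 8350
Availability = 98.1557%

98.1557%


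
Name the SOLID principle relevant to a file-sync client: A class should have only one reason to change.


This describes the Single Responsibility Principle (SRP)

Single Responsibility Principle (SRP)


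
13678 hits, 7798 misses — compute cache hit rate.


Formula: hit rate = hits / (hits + misses) * 100
hit rate = 13678 / (13678 + 7798) * 100
hit rate = 13678 / 21476 * 100
hit rate = 63.69%

63.69%


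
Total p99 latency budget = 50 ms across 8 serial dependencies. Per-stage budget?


Formula: per_stage = total_budget / stages
per_stage = 50 / 8
per_stage = 6.25 ms

6.25 ms


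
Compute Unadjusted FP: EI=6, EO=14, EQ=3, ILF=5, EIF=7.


UFP = EI*4 + EO*5 + EQ*4 + ILF*10 + EIF*7
UFP = 6*4 + 14*5 + 3*4 + 5*10 + 7*7
UFP = 24 + 70 + 12 + 50 + 49
UFP = 205

205


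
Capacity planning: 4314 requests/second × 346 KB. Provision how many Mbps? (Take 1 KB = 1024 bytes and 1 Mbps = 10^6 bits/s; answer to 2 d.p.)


Formula: Mbps = payload_bytes * RPS * 8 / 1e6
Payload per request = 346 KB = 346 * 1024 = 354304 bytes
Total bytes/sec = 354304 * 4314 = 1528467456
Total bits/sec = 1528467456 * 8 = 12227739648
Mbps = 12227739648 / 1e6 = 12227.74

12227.74 Mbps


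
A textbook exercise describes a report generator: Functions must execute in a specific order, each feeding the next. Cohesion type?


Reasoning: Output of one is input to next
Type: Sequential cohesion

Sequential cohesion


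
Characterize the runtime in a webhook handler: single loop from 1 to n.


Reasoning: one pass through n items
Complexity: O(n)

O(n)


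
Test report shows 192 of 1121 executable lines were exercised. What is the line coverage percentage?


Coverage = covered / total * 100
Coverage = 192 / 1121 * 100
Coverage = 17.13%

17.13%


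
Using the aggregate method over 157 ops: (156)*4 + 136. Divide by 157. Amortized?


Formula: Amortized cost = Total cost / Operations
Total cost = (156 * 4) + (1 * 136)
Total cost = 624 + 136 = 760
Amortized = 760 / 157 = 4.8408

4.8408


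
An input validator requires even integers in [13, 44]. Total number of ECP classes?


Constraint: even integers in [13, 44]
Class 1: x < 13 — out-of-range invalid
Class 2: x in [13,44] but odd — wrong type invalid
Class 3: x in [13,44] and even — valid
Class 4: x > 44 — out-of-range invalid
Total equivalence classes: 4

4 equivalence classes


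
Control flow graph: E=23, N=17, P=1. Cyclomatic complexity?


Formula: V(G) = E - N + 2P
V(G) = 23 - 17 + 2*1
V(G) = 6 + 2
V(G) = 8

8


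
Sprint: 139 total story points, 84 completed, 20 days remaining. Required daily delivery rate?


Formula: Required rate = Remaining points / Days left
Remaining = 139 - 84 = 55 points
Required rate = 55 / 20 = 2.75 points/day

2.75 points/day


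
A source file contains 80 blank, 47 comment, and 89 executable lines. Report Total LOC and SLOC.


Total LOC = blank + comment + code
Total LOC = 80 + 47 + 89 = 216
SLOC (source only) = code = 89

Total LOC: 216, SLOC: 89


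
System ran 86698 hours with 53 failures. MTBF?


Formula: MTBF = Total operating time / Number of failures
MTBF = 86698 / 53
MTBF = 1635.81 hours

1635.81 hours


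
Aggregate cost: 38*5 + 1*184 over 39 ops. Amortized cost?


Formula: Amortized cost = Total cost / Operations
Total cost = (38 * 5) + (1 * 184)
Total cost = 190 + 184 = 374
Amortized = 374 / 39 = 9.5897

9.5897


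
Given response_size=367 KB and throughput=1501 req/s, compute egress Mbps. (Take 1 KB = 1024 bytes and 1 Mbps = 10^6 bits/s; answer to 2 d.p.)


Formula: Mbps = payload_bytes * RPS * 8 / 1e6
Payload per request = 367 KB = 367 * 1024 = 375808 bytes
Total bytes/sec = 375808 * 1501 = 564087808
Total bits/sec = 564087808 * 8 = 4512702464
Mbps = 4512702464 / 1e6 = 4512.7

4512.7 Mbps


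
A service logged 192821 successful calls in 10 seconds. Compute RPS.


Formula: throughput = requests / seconds
throughput = 192821 / 10
throughput = 19282.1 requests/second

19282.1 requests/second


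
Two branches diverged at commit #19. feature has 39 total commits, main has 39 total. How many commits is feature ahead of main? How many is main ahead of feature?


Common ancestor: commit #19
feature commits after divergence: 39 - 19 = 20
main commits after divergence: 39 - 19 = 20
feature is 20 commits ahead of main
main is 20 commits ahead of feature

feature ahead: 20, main ahead: 20


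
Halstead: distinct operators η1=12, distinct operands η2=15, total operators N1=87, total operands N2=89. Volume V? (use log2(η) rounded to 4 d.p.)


Formula: V = N * log2(η), where N = N1 + N2 and η = η1 + η2
η = 12 + 15 = 27
N = 87 + 89 = 176
log2(27) ≈ 4.7549
V = 176 * 4.7549 = 836.86

836.86


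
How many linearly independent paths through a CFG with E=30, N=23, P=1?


Formula: V(G) = E - N + 2P
V(G) = 30 - 23 + 2*1
V(G) = 7 + 2
V(G) = 9

9


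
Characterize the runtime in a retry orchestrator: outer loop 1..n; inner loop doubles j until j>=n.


Reasoning: linear outer times logarithmic inner
Complexity: O(n log n)

O(n log n)


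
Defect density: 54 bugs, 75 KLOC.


Defect density = defects / KLOC
Defect density = 54 / 75
Defect density = 0.72 defects/KLOC

0.72 defects/KLOC


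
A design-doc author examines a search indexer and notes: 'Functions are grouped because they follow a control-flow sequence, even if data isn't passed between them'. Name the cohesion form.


Reasoning: Grouped by order of execution within a routine, not by data flow
Type: Procedural cohesion

Procedural cohesion


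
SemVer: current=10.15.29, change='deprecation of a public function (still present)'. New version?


Current: 10.15.29
Change category: 'deprecation of a public function (still present)' → minor bump
SemVer rule: minor bump → increment MINOR, reset PATCH to 0 (MAJOR unchanged)
New: 10.16.0

10.16.0


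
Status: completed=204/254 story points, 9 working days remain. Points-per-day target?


Formula: Required rate = Remaining points / Days left
Remaining = 254 - 204 = 50 points
Required rate = 50 / 9 = 5.56 points/day

5.56 points/day


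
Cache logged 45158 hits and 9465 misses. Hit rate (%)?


Formula: hit rate = hits / (hits + misses) * 100
hit rate = 45158 / (45158 + 9465) * 100
hit rate = 45158 / 54623 * 100
hit rate = 82.67%

82.67%


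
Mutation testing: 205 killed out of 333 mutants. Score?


Mutation score = killed / total * 100
Mutation score = 205 / 333 * 100
Mutation score = 61.56%

61.56%


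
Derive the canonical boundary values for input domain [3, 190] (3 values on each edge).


Range: [3, 190]
Boundaries: just below min, min, min+1, max-1, max, just above max
Values: [2, 3, 4, 189, 190, 191]

[2, 3, 4, 189, 190, 191]


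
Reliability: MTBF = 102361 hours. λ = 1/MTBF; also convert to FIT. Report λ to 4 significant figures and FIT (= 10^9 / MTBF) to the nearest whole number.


Formula: λ = 1 / MTBF; FIT = λ × 1e9 = 1e9 / MTBF
λ = 1 / 102361 ≈ 9.769e-06 failures/hour
FIT = 1e9 / 102361 ≈ 9769 failures per 1e9 hours (nearest whole number)

λ = 9.769e-06 /h, FIT = 9769


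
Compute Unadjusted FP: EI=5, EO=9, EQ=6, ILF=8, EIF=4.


UFP = EI*4 + EO*5 + EQ*4 + ILF*10 + EIF*7
UFP = 5*4 + 9*5 + 6*4 + 8*10 + 4*7
UFP = 20 + 45 + 24 + 80 + 28
UFP = 197

197


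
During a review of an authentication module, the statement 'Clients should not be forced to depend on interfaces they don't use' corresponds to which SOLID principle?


This describes the Interface Segregation Principle (ISP)

Interface Segregation Principle (ISP)


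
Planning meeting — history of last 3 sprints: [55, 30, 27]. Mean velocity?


Formula: Avg velocity = Total points / Number of sprints
Points: [55, 30, 27]
Sum = 55 + 30 + 27 = 112
Avg velocity = 112 / 3 = 37.33 points/sprint

37.33 points/sprint


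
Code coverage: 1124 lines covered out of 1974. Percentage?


Coverage = covered / total * 100
Coverage = 1124 / 1974 * 100
Coverage = 56.94%

56.94%


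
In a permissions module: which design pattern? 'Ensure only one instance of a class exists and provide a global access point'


This matches the Singleton pattern

Singleton


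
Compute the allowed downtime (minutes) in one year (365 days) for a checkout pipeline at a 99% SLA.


Formula: allowed downtime = period * (100 - SLA) / 100
Period (year (365 days)) = 525600 minutes
Unavailability fraction = (100 - 99.0) / 100
Allowed downtime = 525600 * (100 - 99.0) / 100
Allowed downtime = 5256.0 minutes

5256.0 minutes


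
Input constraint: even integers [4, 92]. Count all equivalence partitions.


Constraint: even integers in [4, 92]
Class 1: x < 4 — out-of-range invalid
Class 2: x in [4,92] but odd — wrong type invalid
Class 3: x in [4,92] and even — valid
Class 4: x > 92 — out-of-range invalid
Total equivalence classes: 4

4 equivalence classes


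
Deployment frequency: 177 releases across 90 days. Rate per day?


Formula: deployments per day = releases / days
= 177 / 90
= 1.967 deploys/day
(equivalently, 13.77 deploys/week)

1.967 deploys/day


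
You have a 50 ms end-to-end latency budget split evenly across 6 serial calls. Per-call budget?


Formula: per_stage = total_budget / stages
per_stage = 50 / 6
per_stage = 8.33 ms

8.33 ms


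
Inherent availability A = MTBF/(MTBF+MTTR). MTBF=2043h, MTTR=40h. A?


Availability = MTBF / (MTBF + MTTR)
Availability = 2043 / (2043 + 40)
Availability = 2043 / 2083
Availability = 98.0797%

98.0797%


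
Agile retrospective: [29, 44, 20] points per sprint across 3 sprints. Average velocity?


Formula: Avg velocity = Total points / Number of sprints
Points: [29, 44, 20]
Sum = 29 + 44 + 20 = 93
Avg velocity = 93 / 3 = 31.0 points/sprint

31.0 points/sprint


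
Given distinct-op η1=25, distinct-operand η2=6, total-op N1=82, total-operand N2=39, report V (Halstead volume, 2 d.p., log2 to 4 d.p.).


Formula: V = N * log2(η), where N = N1 + N2 and η = η1 + η2
η = 25 + 6 = 31
N = 82 + 39 = 121
log2(31) ≈ 4.9542
V = 121 * 4.9542 = 599.46

599.46


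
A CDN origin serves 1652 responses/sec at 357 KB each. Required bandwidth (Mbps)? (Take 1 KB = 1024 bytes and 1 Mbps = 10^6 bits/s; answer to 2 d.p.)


Formula: Mbps = payload_bytes * RPS * 8 / 1e6
Payload per request = 357 KB = 357 * 1024 = 365568 bytes
Total bytes/sec = 365568 * 1652 = 603918336
Total bits/sec = 603918336 * 8 = 4831346688
Mbps = 4831346688 / 1e6 = 4831.35

4831.35 Mbps


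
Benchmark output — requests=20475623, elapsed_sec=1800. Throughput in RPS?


Formula: throughput = requests / seconds
throughput = 20475623 / 1800
throughput = 11375.35 requests/second

11375.35 requests/second


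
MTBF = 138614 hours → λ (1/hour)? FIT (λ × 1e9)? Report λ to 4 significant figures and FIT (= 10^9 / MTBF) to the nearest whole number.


Formula: λ = 1 / MTBF; FIT = λ × 1e9 = 1e9 / MTBF
λ = 1 / 138614 ≈ 7.214e-06 failures/hour
FIT = 1e9 / 138614 ≈ 7214 failures per 1e9 hours (nearest whole number)

λ = 7.214e-06 /h, FIT = 7214


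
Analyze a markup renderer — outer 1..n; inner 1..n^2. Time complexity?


Reasoning: n times n^2
Complexity: O(n^3)

O(n^3)


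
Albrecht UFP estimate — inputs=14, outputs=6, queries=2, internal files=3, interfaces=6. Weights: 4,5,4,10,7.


UFP = EI*4 + EO*5 + EQ*4 + ILF*10 + EIF*7
UFP = 14*4 + 6*5 + 2*4 + 3*10 + 6*7
UFP = 56 + 30 + 8 + 30 + 42
UFP = 166

166


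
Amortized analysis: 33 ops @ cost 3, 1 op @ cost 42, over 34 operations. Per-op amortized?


Formula: Amortized cost = Total cost / Operations
Total cost = (33 * 3) + (1 * 42)
Total cost = 99 + 42 = 141
Amortized = 141 / 34 = 4.1471

4.1471


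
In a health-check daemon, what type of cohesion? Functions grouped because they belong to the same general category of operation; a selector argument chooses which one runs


Reasoning: Grouped by category of activity, not by data or sequence
Type: Logical cohesion

Logical cohesion


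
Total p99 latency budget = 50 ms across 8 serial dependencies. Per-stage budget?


Formula: per_stage = total_budget / stages
per_stage = 50 / 8
per_stage = 6.25 ms

6.25 ms


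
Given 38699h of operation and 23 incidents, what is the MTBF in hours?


Formula: MTBF = Total operating time / Number of failures
MTBF = 38699 / 23
MTBF = 1682.57 hours

1682.57 hours


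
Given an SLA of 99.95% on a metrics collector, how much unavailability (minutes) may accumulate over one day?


Formula: allowed downtime = period * (100 - SLA) / 100
Period (day) = 1440 minutes
Unavailability fraction = (100 - 99.95) / 100
Allowed downtime = 1440 * (100 - 99.95) / 100
Allowed downtime = 0.72 minutes

0.72 minutes


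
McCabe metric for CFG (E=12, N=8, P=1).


Formula: V(G) = E - N + 2P
V(G) = 12 - 8 + 2*1
V(G) = 4 + 2
V(G) = 6

6


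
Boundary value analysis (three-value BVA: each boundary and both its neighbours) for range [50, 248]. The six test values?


Range: [50, 248]
Boundaries: just below min, min, min+1, max-1, max, just above max
Values: [49, 50, 51, 247, 248, 249]

[49, 50, 51, 247, 248, 249]


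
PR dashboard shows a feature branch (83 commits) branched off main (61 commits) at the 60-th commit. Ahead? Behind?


Common ancestor: commit #60
feature commits after divergence: 83 - 60 = 23
main commits after divergence: 61 - 60 = 1
feature is 23 commits ahead of main
main is 1 commits ahead of feature

feature ahead: 23, main ahead: 1


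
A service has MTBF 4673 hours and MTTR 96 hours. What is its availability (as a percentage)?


Availability = MTBF / (MTBF + MTTR)
Availability = 4673 / (4673 + 96)
Availability = 4673 / 4769
Availability = 97.987%

97.987%


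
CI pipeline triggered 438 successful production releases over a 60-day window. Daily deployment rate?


Formula: deployments per day = releases / days
= 438 / 60
= 7.3 deploys/day
(equivalently, 51.1 deploys/week)

7.3 deploys/day


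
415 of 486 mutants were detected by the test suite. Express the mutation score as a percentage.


Mutation score = killed / total * 100
Mutation score = 415 / 486 * 100
Mutation score = 85.39%

85.39%


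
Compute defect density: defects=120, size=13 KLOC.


Defect density = defects / KLOC
Defect density = 120 / 13
Defect density = 9.231 defects/KLOC

9.231 defects/KLOC


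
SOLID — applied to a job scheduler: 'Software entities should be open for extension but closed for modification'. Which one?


This describes the Open/Closed Principle (OCP)

Open/Closed Principle (OCP)


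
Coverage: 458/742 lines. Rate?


Coverage = covered / total * 100
Coverage = 458 / 742 * 100
Coverage = 61.73%

61.73%


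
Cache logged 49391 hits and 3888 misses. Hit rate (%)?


Formula: hit rate = hits / (hits + misses) * 100
hit rate = 49391 / (49391 + 3888) * 100
hit rate = 49391 / 53279 * 100
hit rate = 92.7%

92.7%


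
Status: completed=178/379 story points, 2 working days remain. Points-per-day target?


Formula: Required rate = Remaining points / Days left
Remaining = 379 - 178 = 201 points
Required rate = 201 / 2 = 100.5 points/day

100.5 points/day


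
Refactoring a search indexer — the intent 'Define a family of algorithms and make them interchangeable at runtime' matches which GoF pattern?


This matches the Strategy pattern

Strategy


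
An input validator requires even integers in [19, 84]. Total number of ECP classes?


Constraint: even integers in [19, 84]
Class 1: x < 19 — out-of-range invalid
Class 2: x in [19,84] but odd — wrong type invalid
Class 3: x in [19,84] and even — valid
Class 4: x > 84 — out-of-range invalid
Total equivalence classes: 4

4 equivalence classes


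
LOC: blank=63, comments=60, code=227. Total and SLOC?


Total LOC = blank + comment + code
Total LOC = 63 + 60 + 227 = 350
SLOC (source only) = code = 227

Total LOC: 350, SLOC: 227


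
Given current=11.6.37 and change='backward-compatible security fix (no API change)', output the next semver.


Current: 11.6.37
Change category: 'backward-compatible security fix (no API change)' → patch bump
SemVer rule: patch bump → increment PATCH (MAJOR and MINOR unchanged)
New: 11.6.38

11.6.38


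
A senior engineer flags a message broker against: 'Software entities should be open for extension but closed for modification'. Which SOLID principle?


This describes the Open/Closed Principle (OCP)

Open/Closed Principle (OCP)


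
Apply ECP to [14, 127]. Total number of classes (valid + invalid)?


Valid range: [14, 127]
Class 1: x < 14 — invalid
Class 2: 14 ≤ x ≤ 127 — valid
Class 3: x > 127 — invalid
Total equivalence classes: 3

3 equivalence classes


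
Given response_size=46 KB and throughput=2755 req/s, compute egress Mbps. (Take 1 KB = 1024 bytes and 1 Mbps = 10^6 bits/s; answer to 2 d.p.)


Formula: Mbps = payload_bytes * RPS * 8 / 1e6
Payload per request = 46 KB = 46 * 1024 = 47104 bytes
Total bytes/sec = 47104 * 2755 = 129771520
Total bits/sec = 129771520 * 8 = 1038172160
Mbps = 1038172160 / 1e6 = 1038.17

1038.17 Mbps


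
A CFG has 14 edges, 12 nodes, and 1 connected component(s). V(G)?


Formula: V(G) = E - N + 2P
V(G) = 14 - 12 + 2*1
V(G) = 2 + 2
V(G) = 4

4


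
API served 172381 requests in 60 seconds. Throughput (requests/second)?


Formula: throughput = requests / seconds
throughput = 172381 / 60
throughput = 2873.02 requests/second

2873.02 requests/second


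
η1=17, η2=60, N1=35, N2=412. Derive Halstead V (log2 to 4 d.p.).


Formula: V = N * log2(η), where N = N1 + N2 and η = η1 + η2
η = 17 + 60 = 77
N = 35 + 412 = 447
log2(77) ≈ 6.2668
V = 447 * 6.2668 = 2801.26

2801.26


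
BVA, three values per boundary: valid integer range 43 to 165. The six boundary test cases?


Range: [43, 165]
Boundaries: just below min, min, min+1, max-1, max, just above max
Values: [42, 43, 44, 164, 165, 166]

[42, 43, 44, 164, 165, 166]


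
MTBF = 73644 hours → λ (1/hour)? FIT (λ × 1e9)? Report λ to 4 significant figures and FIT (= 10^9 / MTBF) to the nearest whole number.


Formula: λ = 1 / MTBF; FIT = λ × 1e9 = 1e9 / MTBF
λ = 1 / 73644 ≈ 1.358e-05 failures/hour
FIT = 1e9 / 73644 ≈ 13579 failures per 1e9 hours (nearest whole number)

λ = 1.358e-05 /h, FIT = 13579


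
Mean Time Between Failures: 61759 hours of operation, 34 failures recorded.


Formula: MTBF = Total operating time / Number of failures
MTBF = 61759 / 34
MTBF = 1816.44 hours

1816.44 hours


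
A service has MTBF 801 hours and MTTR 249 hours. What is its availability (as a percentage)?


Availability = MTBF / (MTBF + MTTR)
Availability = 801 / (801 + 249)
Availability = 801 / 1050
Availability = 76.2857%

76.2857%


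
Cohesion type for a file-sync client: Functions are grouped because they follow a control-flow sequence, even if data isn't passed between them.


Reasoning: Grouped by order of execution within a routine, not by data flow
Type: Procedural cohesion

Procedural cohesion


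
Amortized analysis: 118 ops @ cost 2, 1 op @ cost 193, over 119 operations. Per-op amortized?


Formula: Amortized cost = Total cost / Operations
Total cost = (118 * 2) + (1 * 193)
Total cost = 236 + 193 = 429
Amortized = 429 / 119 = 3.605

3.605


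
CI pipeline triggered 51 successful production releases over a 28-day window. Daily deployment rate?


Formula: deployments per day = releases / days
= 51 / 28
= 1.821 deploys/day
(equivalently, 12.75 deploys/week)

1.821 deploys/day


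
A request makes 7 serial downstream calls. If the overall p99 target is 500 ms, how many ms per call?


Formula: per_stage = total_budget / stages
per_stage = 500 / 7
per_stage = 71.43 ms

71.43 ms


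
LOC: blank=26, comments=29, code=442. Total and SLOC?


Total LOC = blank + comment + code
Total LOC = 26 + 29 + 442 = 497
SLOC (source only) = code = 442

Total LOC: 497, SLOC: 442


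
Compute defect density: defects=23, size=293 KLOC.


Defect density = defects / KLOC
Defect density = 23 / 293
Defect density = 0.078 defects/KLOC

0.078 defects/KLOC


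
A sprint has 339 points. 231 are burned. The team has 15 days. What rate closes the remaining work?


Formula: Required rate = Remaining points / Days left
Remaining = 339 - 231 = 108 points
Required rate = 108 / 15 = 7.2 points/day

7.2 points/day


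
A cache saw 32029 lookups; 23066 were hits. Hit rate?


Formula: hit rate = hits / (hits + misses) * 100
hit rate = 23066 / (23066 + 8963) * 100
hit rate = 23066 / 32029 * 100
hit rate = 72.02%

72.02%


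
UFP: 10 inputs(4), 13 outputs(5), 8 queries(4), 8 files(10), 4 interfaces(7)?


UFP = EI*4 + EO*5 + EQ*4 + ILF*10 + EIF*7
UFP = 10*4 + 13*5 + 8*4 + 8*10 + 4*7
UFP = 40 + 65 + 32 + 80 + 28
UFP = 245

245


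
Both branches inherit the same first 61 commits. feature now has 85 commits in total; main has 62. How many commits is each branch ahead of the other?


Common ancestor: commit #61
feature commits after divergence: 85 - 61 = 24
main commits after divergence: 62 - 61 = 1
feature is 24 commits ahead of main
main is 1 commits ahead of feature

feature ahead: 24, main ahead: 1


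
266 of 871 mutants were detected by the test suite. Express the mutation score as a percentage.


Mutation score = killed / total * 100
Mutation score = 266 / 871 * 100
Mutation score = 30.54%

30.54%


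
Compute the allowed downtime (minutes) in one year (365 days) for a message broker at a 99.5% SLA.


Formula: allowed downtime = period * (100 - SLA) / 100
Period (year (365 days)) = 525600 minutes
Unavailability fraction = (100 - 99.5) / 100
Allowed downtime = 525600 * (100 - 99.5) / 100
Allowed downtime = 2628.0 minutes

2628.0 minutes
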